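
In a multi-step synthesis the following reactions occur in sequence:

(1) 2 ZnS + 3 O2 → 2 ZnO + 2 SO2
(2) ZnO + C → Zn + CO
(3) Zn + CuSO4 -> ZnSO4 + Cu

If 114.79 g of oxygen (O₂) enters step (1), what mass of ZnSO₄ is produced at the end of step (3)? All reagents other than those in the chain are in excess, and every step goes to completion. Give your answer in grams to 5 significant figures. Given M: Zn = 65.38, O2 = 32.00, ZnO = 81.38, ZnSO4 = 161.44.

386.08 g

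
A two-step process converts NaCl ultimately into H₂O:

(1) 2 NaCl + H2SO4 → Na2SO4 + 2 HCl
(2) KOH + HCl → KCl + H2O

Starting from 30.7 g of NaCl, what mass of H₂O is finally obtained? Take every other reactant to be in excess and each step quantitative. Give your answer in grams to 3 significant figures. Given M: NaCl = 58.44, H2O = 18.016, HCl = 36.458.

n(NaCl) = 30.70 / 58.44 = 0.5253 mol.
Step 1 gives a 2:2 ratio of NaCl to HCl, so n(HCl) = 0.5253 mol.
In step 2 the HCl:H2O ratio is 1:1, so n(H2O) = 0.5253 mol.
Mass of H2O = 0.5253 × 18.016 = 9.464 g.

9.46 g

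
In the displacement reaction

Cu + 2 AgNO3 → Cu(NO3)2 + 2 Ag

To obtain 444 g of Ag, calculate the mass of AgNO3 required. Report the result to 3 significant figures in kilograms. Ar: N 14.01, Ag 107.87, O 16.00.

0.699 kg

M(Ag) = 107.87 g/mol.
M(AgNO3) = 107.87 + 14.01 + 3(16.00) = 169.88 g/mol.
n(Ag) = 444.0 g / 107.87 g/mol = 4.116 mol.
From the equation the Ag:AgNO3 mole ratio is 2:2, so n(AgNO3) = 4.116 × 2/2 = 4.116 mol.
Mass of AgNO3 = 4.116 mol × 169.88 g/mol = 699.2 g.
Converting to kg: 699.2 g = 0.699 kg.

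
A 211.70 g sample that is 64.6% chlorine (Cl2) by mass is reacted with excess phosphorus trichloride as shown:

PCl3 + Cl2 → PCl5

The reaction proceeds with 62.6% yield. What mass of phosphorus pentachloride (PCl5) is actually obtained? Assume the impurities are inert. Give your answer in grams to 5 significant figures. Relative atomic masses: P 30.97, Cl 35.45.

Pure Cl2 available = 211.70 g × 0.646 = 136.758 g.
M(Cl2) = 2(35.45) = 70.90 g/mol.
M(PCl5) = 30.97 + 5(35.45) = 208.22 g/mol.
n(Cl2) = 136.758 g / 70.90 g/mol = 1.92889 mol.
From the equation the Cl2:PCl5 mole ratio is 1:1, so n(PCl5) = 1.92889 × 1/1 = 1.92889 mol.
Mass of PCl5 = 1.92889 mol × 208.22 g/mol = 401.633 g.
Actual mass collected = 401.633 g × 0.626 = 251.422 g.

251.42 g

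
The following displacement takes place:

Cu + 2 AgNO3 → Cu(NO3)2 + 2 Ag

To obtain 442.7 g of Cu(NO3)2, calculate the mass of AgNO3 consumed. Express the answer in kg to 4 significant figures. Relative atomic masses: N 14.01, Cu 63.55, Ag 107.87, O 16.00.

M(Cu(NO3)2) = 63.55 + 2(14.01) + 6(16.00) = 187.57 g/mol.
M(AgNO3) = 107.87 + 14.01 + 3(16.00) = 169.88 g/mol.
n(Cu(NO3)2) = 442.70 g / 187.57 g/mol = 2.3602 mol.
From the equation the Cu(NO3)2:AgNO3 mole ratio is 1:2, so n(AgNO3) = 2.3602 × 2/1 = 4.7204 mol.
Mass of AgNO3 = 4.7204 mol × 169.88 g/mol = 801.90 g.
Converting to kg: 801.90 g = 0.8019 kg.

0.8019 kg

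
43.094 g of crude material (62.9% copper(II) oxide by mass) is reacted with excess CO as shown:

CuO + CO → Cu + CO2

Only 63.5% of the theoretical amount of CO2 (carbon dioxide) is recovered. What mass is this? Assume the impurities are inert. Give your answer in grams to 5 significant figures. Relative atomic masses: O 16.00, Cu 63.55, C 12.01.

Pure CuO available = 43.094 g × 0.629 = 27.1061 g.
M(CuO) = 63.55 + 16.00 = 79.55 g/mol.
M(CO2) = 12.01 + 2(16.00) = 44.01 g/mol.
n(CuO) = 27.1061 g / 79.55 g/mol = 0.340743 mol.
From the equation the CuO:CO2 mole ratio is 1:1, so n(CO2) = 0.340743 × 1/1 = 0.340743 mol.
Mass of CO2 = 0.340743 mol × 44.01 g/mol = 14.9961 g.
Actual mass collected = 14.9961 g × 0.635 = 9.52253 g.

9.5225 g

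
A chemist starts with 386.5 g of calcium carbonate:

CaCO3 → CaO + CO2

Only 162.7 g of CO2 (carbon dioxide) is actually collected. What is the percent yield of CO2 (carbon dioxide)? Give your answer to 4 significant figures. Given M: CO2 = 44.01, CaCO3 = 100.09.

95.74 %

n(CaCO3) = 386.50 g / 100.09 g/mol = 3.8615 mol.
From the equation the CaCO3:CO2 mole ratio is 1:1, so n(CO2) = 3.8615 × 1/1 = 3.8615 mol.
Mass of CO2 = 3.8615 mol × 44.01 g/mol = 169.95 g.
This is the theoretical yield. Percent yield = 162.7 g / 169.95 g × 100% = 95.736%.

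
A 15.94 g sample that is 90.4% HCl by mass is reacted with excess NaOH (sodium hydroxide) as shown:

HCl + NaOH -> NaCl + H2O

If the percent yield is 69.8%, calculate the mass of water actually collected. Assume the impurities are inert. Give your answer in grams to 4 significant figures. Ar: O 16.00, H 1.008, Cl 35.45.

4.970 g

Pure HCl available = 15.94 g × 0.904 = 14.410 g.
M(HCl) = 1.008 + 35.45 = 36.458 g/mol.
M(H2O) = 2(1.008) + 16.00 = 18.016 g/mol.
n(HCl) = 14.410 g / 36.458 g/mol = 0.39524 mol.
From the equation the HCl:H2O mole ratio is 1:1, so n(H2O) = 0.39524 × 1/1 = 0.39524 mol.
Mass of H2O = 0.39524 mol × 18.016 g/mol = 7.1207 g.
Actual mass collected = 7.1207 g × 0.698 = 4.9702 g.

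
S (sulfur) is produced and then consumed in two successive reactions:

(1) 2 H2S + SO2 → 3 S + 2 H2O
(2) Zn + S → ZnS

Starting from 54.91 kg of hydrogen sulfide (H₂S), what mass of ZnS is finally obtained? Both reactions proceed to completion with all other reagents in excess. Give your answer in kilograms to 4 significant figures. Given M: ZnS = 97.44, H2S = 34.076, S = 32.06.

54.91 kg = 54910 g.
n(H2S) = 54910 / 34.076 = 1611.4 mol.
Step 1 gives a 2:3 ratio of H2S to S, so n(S) = 2417.1 mol.
In step 2 the S:ZnS ratio is 1:1, so n(ZnS) = 2417.1 mol.
Mass of ZnS = 2417.1 × 97.44 = 235520 g = 235.5 kg.

235.5 kg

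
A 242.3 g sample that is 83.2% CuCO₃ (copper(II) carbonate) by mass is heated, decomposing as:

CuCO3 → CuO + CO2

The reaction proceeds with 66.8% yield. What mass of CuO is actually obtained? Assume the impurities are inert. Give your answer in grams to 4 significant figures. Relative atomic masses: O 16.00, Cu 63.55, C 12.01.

86.70 g

Pure CuCO3 available = 242.3 g × 0.832 = 201.59 g.
M(CuCO3) = 63.55 + 12.01 + 3(16.00) = 123.56 g/mol.
M(CuO) = 63.55 + 16.00 = 79.55 g/mol.
n(CuCO3) = 201.59 g / 123.56 g/mol = 1.6315 mol.
From the equation the CuCO3:CuO mole ratio is 1:1, so n(CuO) = 1.6315 × 1/1 = 1.6315 mol.
Mass of CuO = 1.6315 mol × 79.55 g/mol = 129.79 g.
Actual mass collected = 129.79 g × 0.668 = 86.699 g.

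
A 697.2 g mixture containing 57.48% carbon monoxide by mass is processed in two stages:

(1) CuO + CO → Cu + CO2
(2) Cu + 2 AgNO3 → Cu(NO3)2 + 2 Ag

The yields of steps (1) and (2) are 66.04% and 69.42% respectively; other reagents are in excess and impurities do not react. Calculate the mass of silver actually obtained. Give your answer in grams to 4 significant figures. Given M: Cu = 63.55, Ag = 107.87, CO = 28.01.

Pure CO = 697.2 × 0.5748 = 400.75 g.
n(CO) = 400.75 / 28.01 = 14.307 mol.
Step 1 (CO:Cu = 1:1): theoretical n(Cu) = 14.307 mol; at 66.04% yield, n(Cu) = 9.4486 mol.
Step 2 (Cu:Ag = 1:2): theoretical n(Ag) = 18.897 mol, so theoretical mass = 18.897 × 107.87 = 2038.4 g.
At 69.42% yield, actual mass of Ag = 2038.4 × 0.6942 = 1415.1 g.

1415 g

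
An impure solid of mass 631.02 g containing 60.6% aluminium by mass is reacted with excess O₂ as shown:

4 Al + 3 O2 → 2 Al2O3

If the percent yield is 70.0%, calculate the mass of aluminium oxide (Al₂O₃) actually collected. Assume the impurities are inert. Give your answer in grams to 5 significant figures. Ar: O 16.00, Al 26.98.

505.79 g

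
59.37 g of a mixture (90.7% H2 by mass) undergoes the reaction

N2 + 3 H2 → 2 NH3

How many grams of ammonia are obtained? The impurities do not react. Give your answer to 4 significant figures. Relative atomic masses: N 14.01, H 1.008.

Mass of pure H2 = 59.37 g × 0.907 = 53.849 g.
M(H2) = 2(1.008) = 2.016 g/mol.
M(NH3) = 14.01 + 3(1.008) = 17.034 g/mol.
n(H2) = 53.849 g / 2.016 g/mol = 26.711 mol.
From the equation the H2:NH3 mole ratio is 3:2, so n(NH3) = 26.711 × 2/3 = 17.807 mol.
Mass of NH3 = 17.807 mol × 17.034 g/mol = 303.33 g.

303.3 g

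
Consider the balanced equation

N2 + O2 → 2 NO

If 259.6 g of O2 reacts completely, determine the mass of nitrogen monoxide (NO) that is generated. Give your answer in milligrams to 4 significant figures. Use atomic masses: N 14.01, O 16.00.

486900 mg

M(O2) = 2(16.00) = 32.00 g/mol.
M(NO) = 14.01 + 16.00 = 30.01 g/mol.
n(O2) = 259.60 g / 32.00 g/mol = 8.1125 mol.
From the equation the O2:NO mole ratio is 1:2, so n(NO) = 8.1125 × 2/1 = 16.225 mol.
Mass of NO = 16.225 mol × 30.01 g/mol = 486.91 g.
Converting to mg: 486.91 g = 486900 mg.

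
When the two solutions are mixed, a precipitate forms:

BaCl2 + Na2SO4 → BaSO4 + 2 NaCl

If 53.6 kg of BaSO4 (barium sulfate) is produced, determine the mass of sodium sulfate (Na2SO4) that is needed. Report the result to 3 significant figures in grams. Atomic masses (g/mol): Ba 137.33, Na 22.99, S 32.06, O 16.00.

32600 g

M(BaSO4) = 137.33 + 32.06 + 4(16.00) = 233.39 g/mol.
M(Na2SO4) = 2(22.99) + 32.06 + 4(16.00) = 142.04 g/mol.
Convert: 53.6 kg = 53600 g.
n(BaSO4) = 53600 g / 233.39 g/mol = 229.7 mol.
From the equation the BaSO4:Na2SO4 mole ratio is 1:1, so n(Na2SO4) = 229.7 × 1/1 = 229.7 mol.
Mass of Na2SO4 = 229.7 mol × 142.04 g/mol = 32620 g.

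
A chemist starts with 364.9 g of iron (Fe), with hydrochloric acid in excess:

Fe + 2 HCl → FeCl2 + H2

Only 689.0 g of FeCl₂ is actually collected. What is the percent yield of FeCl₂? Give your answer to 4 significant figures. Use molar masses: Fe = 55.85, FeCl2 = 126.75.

n(Fe) = 364.90 g / 55.85 g/mol = 6.5336 mol.
From the equation the Fe:FeCl2 mole ratio is 1:1, so n(FeCl2) = 6.5336 × 1/1 = 6.5336 mol.
Mass of FeCl2 = 6.5336 mol × 126.75 g/mol = 828.13 g.
This is the theoretical yield. Percent yield = 689.0 g / 828.13 g × 100% = 83.199%.

83.20 %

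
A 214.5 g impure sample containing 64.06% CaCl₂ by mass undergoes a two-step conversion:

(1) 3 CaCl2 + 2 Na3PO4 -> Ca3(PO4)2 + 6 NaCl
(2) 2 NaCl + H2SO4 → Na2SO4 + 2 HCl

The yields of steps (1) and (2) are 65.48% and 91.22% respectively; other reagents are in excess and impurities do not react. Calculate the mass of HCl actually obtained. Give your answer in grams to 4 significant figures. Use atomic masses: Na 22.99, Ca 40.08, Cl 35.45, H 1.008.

53.93 g

Pure CaCl2 = 214.5 × 0.6406 = 137.41 g.
M(CaCl2) = 40.08 + 2(35.45) = 110.98 g/mol.
M(HCl) = 1.008 + 35.45 = 36.458 g/mol.
n(CaCl2) = 137.41 / 110.98 = 1.2381 mol.
Step 1 (CaCl2:NaCl = 3:6): theoretical n(NaCl) = 2.4763 mol; at 65.48% yield, n(NaCl) = 1.6215 mol.
Step 2 (NaCl:HCl = 2:2): theoretical n(HCl) = 1.6215 mol, so theoretical mass = 1.6215 × 36.458 = 59.115 g.
At 91.22% yield, actual mass of HCl = 59.115 × 0.9122 = 53.925 g.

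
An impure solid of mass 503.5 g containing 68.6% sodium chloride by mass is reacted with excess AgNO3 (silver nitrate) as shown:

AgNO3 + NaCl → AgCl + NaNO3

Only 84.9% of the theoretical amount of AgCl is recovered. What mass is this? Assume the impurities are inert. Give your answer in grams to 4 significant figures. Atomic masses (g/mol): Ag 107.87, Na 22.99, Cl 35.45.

719.2 g

Pure NaCl available = 503.5 g × 0.686 = 345.40 g.
M(NaCl) = 22.99 + 35.45 = 58.44 g/mol.
M(AgCl) = 107.87 + 35.45 = 143.32 g/mol.
n(NaCl) = 345.40 g / 58.44 g/mol = 5.9104 mol.
From the equation the NaCl:AgCl mole ratio is 1:1, so n(AgCl) = 5.9104 × 1/1 = 5.9104 mol.
Mass of AgCl = 5.9104 mol × 143.32 g/mol = 847.07 g.
Actual mass collected = 847.07 g × 0.849 = 719.16 g.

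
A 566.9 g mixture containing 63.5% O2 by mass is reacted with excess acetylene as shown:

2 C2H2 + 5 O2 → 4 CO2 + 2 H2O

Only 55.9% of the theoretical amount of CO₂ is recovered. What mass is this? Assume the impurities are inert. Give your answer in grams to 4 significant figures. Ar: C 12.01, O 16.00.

221.4 g

Pure O2 available = 566.9 g × 0.635 = 359.98 g.
M(O2) = 2(16.00) = 32.00 g/mol.
M(CO2) = 12.01 + 2(16.00) = 44.01 g/mol.
n(O2) = 359.98 g / 32.00 g/mol = 11.249 mol.
From the equation the O2:CO2 mole ratio is 5:4, so n(CO2) = 11.249 × 4/5 = 8.9995 mol.
Mass of CO2 = 8.9995 mol × 44.01 g/mol = 396.07 g.
Actual mass collected = 396.07 g × 0.559 = 221.40 g.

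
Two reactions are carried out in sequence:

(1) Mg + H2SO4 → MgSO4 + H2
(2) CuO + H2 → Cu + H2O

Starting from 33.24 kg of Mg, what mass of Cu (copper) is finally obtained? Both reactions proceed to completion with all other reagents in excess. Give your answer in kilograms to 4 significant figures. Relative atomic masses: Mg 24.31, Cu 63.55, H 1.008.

86.89 kg

M(Mg) = 24.31 g/mol.
M(Cu) = 63.55 g/mol.
33.24 kg = 33240 g.
n(Mg) = 33240 / 24.31 = 1367.3 mol.
Step 1 gives a 1:1 ratio of Mg to H2, so n(H2) = 1367.3 mol.
In step 2 the H2:Cu ratio is 1:1, so n(Cu) = 1367.3 mol.
Mass of Cu = 1367.3 × 63.55 = 86894 g = 86.89 kg.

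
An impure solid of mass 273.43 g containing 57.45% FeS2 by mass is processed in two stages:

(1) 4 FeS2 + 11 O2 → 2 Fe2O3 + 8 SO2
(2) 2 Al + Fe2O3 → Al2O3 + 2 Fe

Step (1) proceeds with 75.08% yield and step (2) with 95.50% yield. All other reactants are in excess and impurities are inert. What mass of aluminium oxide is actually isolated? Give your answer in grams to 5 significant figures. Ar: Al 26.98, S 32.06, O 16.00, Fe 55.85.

Pure FeS2 = 273.43 × 0.5745 = 157.086 g.
M(FeS2) = 55.85 + 2(32.06) = 119.97 g/mol.
M(Al2O3) = 2(26.98) + 3(16.00) = 101.96 g/mol.
n(FeS2) = 157.086 / 119.97 = 1.30937 mol.
Step 1 (FeS2:Fe2O3 = 4:2): theoretical n(Fe2O3) = 0.654687 mol; at 75.08% yield, n(Fe2O3) = 0.491539 mol.
Step 2 (Fe2O3:Al2O3 = 1:1): theoretical n(Al2O3) = 0.491539 mol, so theoretical mass = 0.491539 × 101.96 = 50.1173 g.
At 95.50% yield, actual mass of Al2O3 = 50.1173 × 0.9550 = 47.8620 g.

47.862 g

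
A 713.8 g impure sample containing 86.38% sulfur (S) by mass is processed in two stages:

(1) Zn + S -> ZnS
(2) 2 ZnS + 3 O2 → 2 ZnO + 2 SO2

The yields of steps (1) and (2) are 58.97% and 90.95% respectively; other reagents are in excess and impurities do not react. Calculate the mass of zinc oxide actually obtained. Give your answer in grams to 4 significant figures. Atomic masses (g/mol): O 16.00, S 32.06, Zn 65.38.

839.4 g

Pure S = 713.8 × 0.8638 = 616.58 g.
M(S) = 32.06 g/mol.
M(ZnO) = 65.38 + 16.00 = 81.38 g/mol.
n(S) = 616.58 / 32.06 = 19.232 mol.
Step 1 (S:ZnS = 1:1): theoretical n(ZnS) = 19.232 mol; at 58.97% yield, n(ZnS) = 11.341 mol.
Step 2 (ZnS:ZnO = 2:2): theoretical n(ZnO) = 11.341 mol, so theoretical mass = 11.341 × 81.38 = 922.94 g.
At 90.95% yield, actual mass of ZnO = 922.94 × 0.9095 = 839.42 g.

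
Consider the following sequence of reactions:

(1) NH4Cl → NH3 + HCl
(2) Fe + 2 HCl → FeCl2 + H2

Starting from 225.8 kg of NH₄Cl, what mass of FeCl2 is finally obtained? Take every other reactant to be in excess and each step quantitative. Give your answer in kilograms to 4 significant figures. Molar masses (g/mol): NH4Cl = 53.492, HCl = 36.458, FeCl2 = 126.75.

267.5 kg

225.8 kg = 225800 g.
n(NH4Cl) = 225800 / 53.492 = 4221.2 mol.
Step 1 gives a 1:1 ratio of NH4Cl to HCl, so n(HCl) = 4221.2 mol.
In step 2 the HCl:FeCl2 ratio is 2:1, so n(FeCl2) = 2110.6 mol.
Mass of FeCl2 = 2110.6 × 126.75 = 267520 g = 267.5 kg.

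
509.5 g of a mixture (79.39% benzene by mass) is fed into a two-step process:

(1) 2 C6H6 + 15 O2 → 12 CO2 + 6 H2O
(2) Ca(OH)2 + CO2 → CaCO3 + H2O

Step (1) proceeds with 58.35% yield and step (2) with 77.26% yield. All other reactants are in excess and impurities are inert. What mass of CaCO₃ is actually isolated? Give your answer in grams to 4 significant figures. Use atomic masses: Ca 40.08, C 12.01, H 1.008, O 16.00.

Pure C6H6 = 509.5 × 0.7939 = 404.49 g.
M(C6H6) = 6(12.01) + 6(1.008) = 78.108 g/mol.
M(CaCO3) = 40.08 + 12.01 + 3(16.00) = 100.09 g/mol.
n(C6H6) = 404.49 / 78.108 = 5.1786 mol.
Step 1 (C6H6:CO2 = 2:12): theoretical n(CO2) = 31.072 mol; at 58.35% yield, n(CO2) = 18.130 mol.
Step 2 (CO2:CaCO3 = 1:1): theoretical n(CaCO3) = 18.130 mol, so theoretical mass = 18.130 × 100.09 = 1814.7 g.
At 77.26% yield, actual mass of CaCO3 = 1814.7 × 0.7726 = 1402.0 g.

1402 g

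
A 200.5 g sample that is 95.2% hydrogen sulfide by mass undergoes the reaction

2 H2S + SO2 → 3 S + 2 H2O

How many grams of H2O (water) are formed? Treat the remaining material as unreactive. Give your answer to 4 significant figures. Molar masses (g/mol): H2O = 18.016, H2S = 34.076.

100.9 g

Mass of pure H2S = 200.5 g × 0.952 = 190.88 g.
n(H2S) = 190.88 g / 34.076 g/mol = 5.6015 mol.
From the equation the H2S:H2O mole ratio is 2:2, so n(H2O) = 5.6015 × 2/2 = 5.6015 mol.
Mass of H2O = 5.6015 mol × 18.016 g/mol = 100.92 g.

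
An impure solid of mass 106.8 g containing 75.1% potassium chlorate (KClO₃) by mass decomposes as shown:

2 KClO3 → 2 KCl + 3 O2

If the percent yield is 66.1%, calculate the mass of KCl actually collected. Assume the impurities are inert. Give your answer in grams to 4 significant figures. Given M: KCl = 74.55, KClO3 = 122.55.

32.25 g

Pure KClO3 available = 106.8 g × 0.751 = 80.207 g.
n(KClO3) = 80.207 g / 122.55 g/mol = 0.65448 mol.
From the equation the KClO3:KCl mole ratio is 2:2, so n(KCl) = 0.65448 × 2/2 = 0.65448 mol.
Mass of KCl = 0.65448 mol × 74.55 g/mol = 48.792 g.
Actual mass collected = 48.792 g × 0.661 = 32.251 g.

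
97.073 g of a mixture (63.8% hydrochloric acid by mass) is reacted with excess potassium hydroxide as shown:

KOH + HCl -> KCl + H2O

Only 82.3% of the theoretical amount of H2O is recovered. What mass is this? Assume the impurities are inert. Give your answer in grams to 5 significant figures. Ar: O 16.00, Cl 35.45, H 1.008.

25.187 g

Pure HCl available = 97.073 g × 0.638 = 61.9326 g.
M(HCl) = 1.008 + 35.45 = 36.458 g/mol.
M(H2O) = 2(1.008) + 16.00 = 18.016 g/mol.
n(HCl) = 61.9326 g / 36.458 g/mol = 1.69874 mol.
From the equation the HCl:H2O mole ratio is 1:1, so n(H2O) = 1.69874 × 1/1 = 1.69874 mol.
Mass of H2O = 1.69874 mol × 18.016 g/mol = 30.6045 g.
Actual mass collected = 30.6045 g × 0.823 = 25.1875 g.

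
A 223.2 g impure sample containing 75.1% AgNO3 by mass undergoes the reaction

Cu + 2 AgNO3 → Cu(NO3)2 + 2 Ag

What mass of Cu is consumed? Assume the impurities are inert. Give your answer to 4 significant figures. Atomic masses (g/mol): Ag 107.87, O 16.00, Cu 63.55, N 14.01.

31.35 g

Mass of pure AgNO3 = 223.2 g × 0.751 = 167.62 g.
M(AgNO3) = 107.87 + 14.01 + 3(16.00) = 169.88 g/mol.
M(Cu) = 63.55 g/mol.
n(AgNO3) = 167.62 g / 169.88 g/mol = 0.98672 mol.
From the equation the AgNO3:Cu mole ratio is 2:1, so n(Cu) = 0.98672 × 1/2 = 0.49336 mol.
Mass of Cu = 0.49336 mol × 63.55 g/mol = 31.353 g.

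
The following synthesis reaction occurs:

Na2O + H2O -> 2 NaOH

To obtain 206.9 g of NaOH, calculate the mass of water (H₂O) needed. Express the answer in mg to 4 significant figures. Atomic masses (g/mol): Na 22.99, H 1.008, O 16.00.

M(NaOH) = 22.99 + 16.00 + 1.008 = 39.998 g/mol.
M(H2O) = 2(1.008) + 16.00 = 18.016 g/mol.
n(NaOH) = 206.90 g / 39.998 g/mol = 5.1728 mol.
From the equation the NaOH:H2O mole ratio is 2:1, so n(H2O) = 5.1728 × 1/2 = 2.5864 mol.
Mass of H2O = 2.5864 mol × 18.016 g/mol = 46.596 g.
Converting to mg: 46.596 g = 46600 mg.

46600 mg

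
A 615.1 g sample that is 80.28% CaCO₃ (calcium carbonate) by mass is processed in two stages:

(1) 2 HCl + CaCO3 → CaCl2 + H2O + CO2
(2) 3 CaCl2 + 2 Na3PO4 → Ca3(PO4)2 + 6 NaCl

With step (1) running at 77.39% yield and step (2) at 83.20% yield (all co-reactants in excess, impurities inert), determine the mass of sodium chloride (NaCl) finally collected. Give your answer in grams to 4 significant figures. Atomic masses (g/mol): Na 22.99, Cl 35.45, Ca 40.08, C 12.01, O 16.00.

Pure CaCO3 = 615.1 × 0.8028 = 493.80 g.
M(CaCO3) = 40.08 + 12.01 + 3(16.00) = 100.09 g/mol.
M(NaCl) = 22.99 + 35.45 = 58.44 g/mol.
n(CaCO3) = 493.80 / 100.09 = 4.9336 mol.
Step 1 (CaCO3:CaCl2 = 1:1): theoretical n(CaCl2) = 4.9336 mol; at 77.39% yield, n(CaCl2) = 3.8181 mol.
Step 2 (CaCl2:NaCl = 3:6): theoretical n(NaCl) = 7.6362 mol, so theoretical mass = 7.6362 × 58.44 = 446.26 g.
At 83.20% yield, actual mass of NaCl = 446.26 × 0.8320 = 371.29 g.

371.3 g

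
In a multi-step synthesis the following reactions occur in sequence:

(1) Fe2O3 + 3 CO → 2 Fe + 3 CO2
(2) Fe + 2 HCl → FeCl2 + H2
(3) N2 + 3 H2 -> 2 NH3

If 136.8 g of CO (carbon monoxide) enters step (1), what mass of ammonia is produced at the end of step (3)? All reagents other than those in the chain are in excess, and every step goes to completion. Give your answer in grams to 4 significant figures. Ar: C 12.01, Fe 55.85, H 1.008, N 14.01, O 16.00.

M(CO) = 12.01 + 16.00 = 28.01 g/mol.
M(NH3) = 14.01 + 3(1.008) = 17.034 g/mol.
n(CO) = 136.8 / 28.01 = 4.8840 mol.
Reaction (1): CO→Fe ratio 3:2 ⇒ n(Fe) = 3.2560 mol.
Reaction (2): Fe→H2 ratio 1:1 ⇒ n(H2) = 3.2560 mol.
Reaction (3): H2→NH3 ratio 3:2 ⇒ n(NH3) = 2.1707 mol.
Mass of NH3 = 2.1707 × 17.034 = 36.975 g.

36.97 g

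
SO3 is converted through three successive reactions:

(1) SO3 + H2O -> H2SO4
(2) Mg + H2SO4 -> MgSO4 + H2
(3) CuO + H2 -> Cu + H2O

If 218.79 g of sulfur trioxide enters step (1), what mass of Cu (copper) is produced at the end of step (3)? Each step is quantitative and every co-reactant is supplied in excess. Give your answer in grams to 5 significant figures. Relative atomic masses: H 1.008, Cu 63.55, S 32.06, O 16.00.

173.67 g

M(SO3) = 32.06 + 3(16.00) = 80.06 g/mol.
M(Cu) = 63.55 g/mol.
n(SO3) = 218.79 / 80.06 = 2.73283 mol.
Reaction (1): SO3→H2SO4 ratio 1:1 ⇒ n(H2SO4) = 2.73283 mol.
Reaction (2): H2SO4→H2 ratio 1:1 ⇒ n(H2) = 2.73283 mol.
Reaction (3): H2→Cu ratio 1:1 ⇒ n(Cu) = 2.73283 mol.
Mass of Cu = 2.73283 × 63.55 = 173.671 g.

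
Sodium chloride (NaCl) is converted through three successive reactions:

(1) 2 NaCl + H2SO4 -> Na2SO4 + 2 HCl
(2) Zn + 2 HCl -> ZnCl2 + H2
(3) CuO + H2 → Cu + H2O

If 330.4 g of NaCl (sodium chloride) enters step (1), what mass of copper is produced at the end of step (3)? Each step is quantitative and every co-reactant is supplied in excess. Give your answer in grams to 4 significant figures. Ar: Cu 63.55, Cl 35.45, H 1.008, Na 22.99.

M(NaCl) = 22.99 + 35.45 = 58.44 g/mol.
M(Cu) = 63.55 g/mol.
n(NaCl) = 330.4 / 58.44 = 5.6537 mol.
Reaction (1): NaCl→HCl ratio 2:2 ⇒ n(HCl) = 5.6537 mol.
Reaction (2): HCl→H2 ratio 2:1 ⇒ n(H2) = 2.8268 mol.
Reaction (3): H2→Cu ratio 1:1 ⇒ n(Cu) = 2.8268 mol.
Mass of Cu = 2.8268 × 63.55 = 179.65 g.

179.6 g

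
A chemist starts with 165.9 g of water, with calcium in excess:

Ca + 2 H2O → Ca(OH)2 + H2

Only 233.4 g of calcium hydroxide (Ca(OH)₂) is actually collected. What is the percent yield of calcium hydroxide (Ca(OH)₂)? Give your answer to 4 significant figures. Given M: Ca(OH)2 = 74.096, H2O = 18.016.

68.41 %

n(H2O) = 165.90 g / 18.016 g/mol = 9.2085 mol.
From the equation the H2O:Ca(OH)2 mole ratio is 2:1, so n(Ca(OH)2) = 9.2085 × 1/2 = 4.6042 mol.
Mass of Ca(OH)2 = 4.6042 mol × 74.096 g/mol = 341.16 g.
This is the theoretical yield. Percent yield = 233.4 g / 341.16 g × 100% = 68.414%.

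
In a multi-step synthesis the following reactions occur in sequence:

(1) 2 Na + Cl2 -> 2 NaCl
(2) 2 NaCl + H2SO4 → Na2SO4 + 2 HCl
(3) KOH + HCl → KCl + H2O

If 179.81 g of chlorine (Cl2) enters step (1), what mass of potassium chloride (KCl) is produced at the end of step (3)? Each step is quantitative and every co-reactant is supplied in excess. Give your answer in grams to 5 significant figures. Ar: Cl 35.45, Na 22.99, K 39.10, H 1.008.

M(Cl2) = 2(35.45) = 70.90 g/mol.
M(KCl) = 39.10 + 35.45 = 74.55 g/mol.
n(Cl2) = 179.81 / 70.90 = 2.53611 mol.
Reaction (1): Cl2→NaCl ratio 1:2 ⇒ n(NaCl) = 5.07221 mol.
Reaction (2): NaCl→HCl ratio 2:2 ⇒ n(HCl) = 5.07221 mol.
Reaction (3): HCl→KCl ratio 1:1 ⇒ n(KCl) = 5.07221 mol.
Mass of KCl = 5.07221 × 74.55 = 378.134 g.

378.13 g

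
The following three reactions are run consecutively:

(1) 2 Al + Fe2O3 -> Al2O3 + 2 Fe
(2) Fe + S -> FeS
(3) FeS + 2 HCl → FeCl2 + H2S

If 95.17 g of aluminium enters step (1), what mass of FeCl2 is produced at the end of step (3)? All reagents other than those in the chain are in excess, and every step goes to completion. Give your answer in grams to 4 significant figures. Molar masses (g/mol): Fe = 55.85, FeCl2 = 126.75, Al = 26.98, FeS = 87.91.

447.1 g

n(Al) = 95.17 / 26.98 = 3.5274 mol.
Reaction (1): Al→Fe ratio 2:2 ⇒ n(Fe) = 3.5274 mol.
Reaction (2): Fe→FeS ratio 1:1 ⇒ n(FeS) = 3.5274 mol.
Reaction (3): FeS→FeCl2 ratio 1:1 ⇒ n(FeCl2) = 3.5274 mol.
Mass of FeCl2 = 3.5274 × 126.75 = 447.10 g.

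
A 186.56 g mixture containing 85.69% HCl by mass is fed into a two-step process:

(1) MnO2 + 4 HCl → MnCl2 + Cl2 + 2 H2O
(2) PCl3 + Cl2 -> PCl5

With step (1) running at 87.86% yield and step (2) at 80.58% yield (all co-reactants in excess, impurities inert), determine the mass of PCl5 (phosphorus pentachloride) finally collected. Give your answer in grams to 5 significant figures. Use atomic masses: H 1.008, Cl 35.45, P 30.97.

Pure HCl = 186.56 × 0.8569 = 159.863 g.
M(HCl) = 1.008 + 35.45 = 36.458 g/mol.
M(PCl5) = 30.97 + 5(35.45) = 208.22 g/mol.
n(HCl) = 159.863 / 36.458 = 4.38486 mol.
Step 1 (HCl:Cl2 = 4:1): theoretical n(Cl2) = 1.09622 mol; at 87.86% yield, n(Cl2) = 0.963135 mol.
Step 2 (Cl2:PCl5 = 1:1): theoretical n(PCl5) = 0.963135 mol, so theoretical mass = 0.963135 × 208.22 = 200.544 g.
At 80.58% yield, actual mass of PCl5 = 200.544 × 0.8058 = 161.598 g.

161.60 g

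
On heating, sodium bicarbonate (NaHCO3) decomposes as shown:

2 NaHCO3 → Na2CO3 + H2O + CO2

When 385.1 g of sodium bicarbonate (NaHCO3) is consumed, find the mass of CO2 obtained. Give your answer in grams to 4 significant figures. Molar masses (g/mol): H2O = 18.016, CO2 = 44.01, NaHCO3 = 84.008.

100.9 g

n(NaHCO3) = 385.10 g / 84.008 g/mol = 4.5841 mol.
From the equation the NaHCO3:CO2 mole ratio is 2:1, so n(CO2) = 4.5841 × 1/2 = 2.2920 mol.
Mass of CO2 = 2.2920 mol × 44.01 g/mol = 100.87 g.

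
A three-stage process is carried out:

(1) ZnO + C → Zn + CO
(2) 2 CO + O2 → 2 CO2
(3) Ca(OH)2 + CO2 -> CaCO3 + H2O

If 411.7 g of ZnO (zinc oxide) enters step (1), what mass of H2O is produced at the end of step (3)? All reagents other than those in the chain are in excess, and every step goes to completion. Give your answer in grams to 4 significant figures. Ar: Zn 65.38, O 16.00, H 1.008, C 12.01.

M(ZnO) = 65.38 + 16.00 = 81.38 g/mol.
M(H2O) = 2(1.008) + 16.00 = 18.016 g/mol.
n(ZnO) = 411.7 / 81.38 = 5.0590 mol.
Reaction (1): ZnO→CO ratio 1:1 ⇒ n(CO) = 5.0590 mol.
Reaction (2): CO→CO2 ratio 2:2 ⇒ n(CO2) = 5.0590 mol.
Reaction (3): CO2→H2O ratio 1:1 ⇒ n(H2O) = 5.0590 mol.
Mass of H2O = 5.0590 × 18.016 = 91.143 g.

91.14 g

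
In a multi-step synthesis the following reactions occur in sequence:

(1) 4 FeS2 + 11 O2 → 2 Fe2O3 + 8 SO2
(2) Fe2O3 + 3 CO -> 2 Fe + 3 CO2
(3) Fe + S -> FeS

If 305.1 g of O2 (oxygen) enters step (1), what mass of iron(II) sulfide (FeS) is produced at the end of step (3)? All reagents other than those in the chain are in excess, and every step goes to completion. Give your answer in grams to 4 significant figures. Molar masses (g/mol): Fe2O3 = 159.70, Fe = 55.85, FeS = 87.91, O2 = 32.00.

304.8 g

n(O2) = 305.1 / 32.00 = 9.5344 mol.
Reaction (1): O2→Fe2O3 ratio 11:2 ⇒ n(Fe2O3) = 1.7335 mol.
Reaction (2): Fe2O3→Fe ratio 1:2 ⇒ n(Fe) = 3.4670 mol.
Reaction (3): Fe→FeS ratio 1:1 ⇒ n(FeS) = 3.4670 mol.
Mass of FeS = 3.4670 × 87.91 = 304.79 g.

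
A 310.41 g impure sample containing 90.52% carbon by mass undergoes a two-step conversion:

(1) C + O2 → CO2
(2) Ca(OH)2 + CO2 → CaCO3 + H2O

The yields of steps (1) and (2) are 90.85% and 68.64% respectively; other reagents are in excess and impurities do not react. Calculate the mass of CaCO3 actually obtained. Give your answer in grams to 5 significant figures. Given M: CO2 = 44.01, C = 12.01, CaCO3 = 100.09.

1460.3 g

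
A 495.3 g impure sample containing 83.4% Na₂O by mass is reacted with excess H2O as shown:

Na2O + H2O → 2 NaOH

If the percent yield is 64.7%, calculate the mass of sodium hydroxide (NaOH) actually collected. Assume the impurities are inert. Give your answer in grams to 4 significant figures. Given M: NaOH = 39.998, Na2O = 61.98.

Pure Na2O available = 495.3 g × 0.834 = 413.08 g.
n(Na2O) = 413.08 g / 61.98 g/mol = 6.6647 mol.
From the equation the Na2O:NaOH mole ratio is 1:2, so n(NaOH) = 6.6647 × 2/1 = 13.329 mol.
Mass of NaOH = 13.329 mol × 39.998 g/mol = 533.15 g.
Actual mass collected = 533.15 g × 0.647 = 344.95 g.

344.9 g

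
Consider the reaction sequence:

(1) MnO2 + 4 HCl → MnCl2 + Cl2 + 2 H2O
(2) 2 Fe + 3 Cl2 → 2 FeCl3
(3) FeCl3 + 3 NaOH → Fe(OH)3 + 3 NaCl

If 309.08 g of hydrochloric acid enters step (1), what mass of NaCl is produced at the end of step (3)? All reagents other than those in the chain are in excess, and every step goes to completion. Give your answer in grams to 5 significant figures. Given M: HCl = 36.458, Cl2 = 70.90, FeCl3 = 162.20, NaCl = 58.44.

247.72 g

n(HCl) = 309.08 / 36.458 = 8.47770 mol.
Reaction (1): HCl→Cl2 ratio 4:1 ⇒ n(Cl2) = 2.11943 mol.
Reaction (2): Cl2→FeCl3 ratio 3:2 ⇒ n(FeCl3) = 1.41295 mol.
Reaction (3): FeCl3→NaCl ratio 1:3 ⇒ n(NaCl) = 4.23885 mol.
Mass of NaCl = 4.23885 × 58.44 = 247.718 g.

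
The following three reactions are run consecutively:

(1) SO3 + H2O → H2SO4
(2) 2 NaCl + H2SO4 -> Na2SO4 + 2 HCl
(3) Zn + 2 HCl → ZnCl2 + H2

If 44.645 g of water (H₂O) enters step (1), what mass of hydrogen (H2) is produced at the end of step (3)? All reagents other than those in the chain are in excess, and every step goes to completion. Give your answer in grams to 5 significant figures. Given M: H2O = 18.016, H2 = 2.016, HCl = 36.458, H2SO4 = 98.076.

4.9958 g

n(H2O) = 44.645 / 18.016 = 2.47808 mol.
Reaction (1): H2O→H2SO4 ratio 1:1 ⇒ n(H2SO4) = 2.47808 mol.
Reaction (2): H2SO4→HCl ratio 1:2 ⇒ n(HCl) = 4.95615 mol.
Reaction (3): HCl→H2 ratio 2:1 ⇒ n(H2) = 2.47808 mol.
Mass of H2 = 2.47808 × 2.016 = 4.99580 g.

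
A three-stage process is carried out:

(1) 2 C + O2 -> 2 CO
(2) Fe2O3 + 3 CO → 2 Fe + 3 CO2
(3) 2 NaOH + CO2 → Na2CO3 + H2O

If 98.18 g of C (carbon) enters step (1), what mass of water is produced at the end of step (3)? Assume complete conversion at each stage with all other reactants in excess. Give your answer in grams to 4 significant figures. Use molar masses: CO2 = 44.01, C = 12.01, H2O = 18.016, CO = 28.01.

n(C) = 98.18 / 12.01 = 8.1749 mol.
Reaction (1): C→CO ratio 2:2 ⇒ n(CO) = 8.1749 mol.
Reaction (2): CO→CO2 ratio 3:3 ⇒ n(CO2) = 8.1749 mol.
Reaction (3): CO2→H2O ratio 1:1 ⇒ n(H2O) = 8.1749 mol.
Mass of H2O = 8.1749 × 18.016 = 147.28 g.

147.3 g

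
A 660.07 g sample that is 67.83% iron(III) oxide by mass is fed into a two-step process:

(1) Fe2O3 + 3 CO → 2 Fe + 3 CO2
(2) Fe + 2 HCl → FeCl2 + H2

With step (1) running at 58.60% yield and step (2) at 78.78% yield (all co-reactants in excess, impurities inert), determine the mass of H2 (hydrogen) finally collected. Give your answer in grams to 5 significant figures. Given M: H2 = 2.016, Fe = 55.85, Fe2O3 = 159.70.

Pure Fe2O3 = 660.07 × 0.6783 = 447.725 g.
n(Fe2O3) = 447.725 / 159.70 = 2.80354 mol.
Step 1 (Fe2O3:Fe = 1:2): theoretical n(Fe) = 5.60708 mol; at 58.60% yield, n(Fe) = 3.28575 mol.
Step 2 (Fe:H2 = 1:1): theoretical n(H2) = 3.28575 mol, so theoretical mass = 3.28575 × 2.016 = 6.62407 g.
At 78.78% yield, actual mass of H2 = 6.62407 × 0.7878 = 5.21844 g.

5.2184 g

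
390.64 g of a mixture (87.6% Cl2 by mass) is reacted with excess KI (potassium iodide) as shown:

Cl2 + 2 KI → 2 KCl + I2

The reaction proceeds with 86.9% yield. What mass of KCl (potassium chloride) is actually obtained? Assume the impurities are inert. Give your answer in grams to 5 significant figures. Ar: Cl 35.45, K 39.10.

625.36 g

Pure Cl2 available = 390.64 g × 0.876 = 342.201 g.
M(Cl2) = 2(35.45) = 70.90 g/mol.
M(KCl) = 39.10 + 35.45 = 74.55 g/mol.
n(Cl2) = 342.201 g / 70.90 g/mol = 4.82653 mol.
From the equation the Cl2:KCl mole ratio is 1:2, so n(KCl) = 4.82653 × 2/1 = 9.65305 mol.
Mass of KCl = 9.65305 mol × 74.55 g/mol = 719.635 g.
Actual mass collected = 719.635 g × 0.869 = 625.363 g.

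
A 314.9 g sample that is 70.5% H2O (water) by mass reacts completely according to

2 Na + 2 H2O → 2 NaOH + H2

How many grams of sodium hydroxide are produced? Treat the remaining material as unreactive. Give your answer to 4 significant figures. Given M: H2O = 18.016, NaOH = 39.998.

Mass of pure H2O = 314.9 g × 0.705 = 222.00 g.
n(H2O) = 222.00 g / 18.016 g/mol = 12.323 mol.
From the equation the H2O:NaOH mole ratio is 2:2, so n(NaOH) = 12.323 × 2/2 = 12.323 mol.
Mass of NaOH = 12.323 mol × 39.998 g/mol = 492.88 g.

492.9 g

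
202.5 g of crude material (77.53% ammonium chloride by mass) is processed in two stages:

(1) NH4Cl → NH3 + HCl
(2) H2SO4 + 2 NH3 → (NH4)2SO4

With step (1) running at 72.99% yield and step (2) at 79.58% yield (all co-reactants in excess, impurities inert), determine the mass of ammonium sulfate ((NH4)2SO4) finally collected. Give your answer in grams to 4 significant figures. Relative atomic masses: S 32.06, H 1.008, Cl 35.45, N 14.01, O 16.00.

Pure NH4Cl = 202.5 × 0.7753 = 157.00 g.
M(NH4Cl) = 14.01 + 4(1.008) + 35.45 = 53.492 g/mol.
M((NH4)2SO4) = 2(14.01) + 8(1.008) + 32.06 + 4(16.00) = 132.144 g/mol.
n(NH4Cl) = 157.00 / 53.492 = 2.9350 mol.
Step 1 (NH4Cl:NH3 = 1:1): theoretical n(NH3) = 2.9350 mol; at 72.99% yield, n(NH3) = 2.1422 mol.
Step 2 (NH3:(NH4)2SO4 = 2:1): theoretical n((NH4)2SO4) = 1.0711 mol, so theoretical mass = 1.0711 × 132.144 = 141.54 g.
At 79.58% yield, actual mass of (NH4)2SO4 = 141.54 × 0.7958 = 112.64 g.

112.6 g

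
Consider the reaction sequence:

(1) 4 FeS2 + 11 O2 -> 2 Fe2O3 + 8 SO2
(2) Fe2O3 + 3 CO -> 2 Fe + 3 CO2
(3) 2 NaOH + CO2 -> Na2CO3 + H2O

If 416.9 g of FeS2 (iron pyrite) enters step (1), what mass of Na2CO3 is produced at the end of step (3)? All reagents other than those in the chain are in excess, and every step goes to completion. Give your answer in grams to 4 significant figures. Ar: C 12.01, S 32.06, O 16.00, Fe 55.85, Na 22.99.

552.5 g

M(FeS2) = 55.85 + 2(32.06) = 119.97 g/mol.
M(Na2CO3) = 2(22.99) + 12.01 + 3(16.00) = 105.99 g/mol.
n(FeS2) = 416.9 / 119.97 = 3.4750 mol.
Reaction (1): FeS2→Fe2O3 ratio 4:2 ⇒ n(Fe2O3) = 1.7375 mol.
Reaction (2): Fe2O3→CO2 ratio 1:3 ⇒ n(CO2) = 5.2126 mol.
Reaction (3): CO2→Na2CO3 ratio 1:1 ⇒ n(Na2CO3) = 5.2126 mol.
Mass of Na2CO3 = 5.2126 × 105.99 = 552.48 g.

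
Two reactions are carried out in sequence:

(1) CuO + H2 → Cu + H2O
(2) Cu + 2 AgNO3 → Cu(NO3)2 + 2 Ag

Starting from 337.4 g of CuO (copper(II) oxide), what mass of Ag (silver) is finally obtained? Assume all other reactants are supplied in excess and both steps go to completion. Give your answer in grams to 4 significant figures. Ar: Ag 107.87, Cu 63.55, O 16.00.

M(CuO) = 63.55 + 16.00 = 79.55 g/mol.
M(Ag) = 107.87 g/mol.
n(CuO) = 337.40 / 79.55 = 4.2414 mol.
Step 1 gives a 1:1 ratio of CuO to Cu, so n(Cu) = 4.2414 mol.
In step 2 the Cu:Ag ratio is 1:2, so n(Ag) = 8.4827 mol.
Mass of Ag = 8.4827 × 107.87 = 915.03 g.

915.0 g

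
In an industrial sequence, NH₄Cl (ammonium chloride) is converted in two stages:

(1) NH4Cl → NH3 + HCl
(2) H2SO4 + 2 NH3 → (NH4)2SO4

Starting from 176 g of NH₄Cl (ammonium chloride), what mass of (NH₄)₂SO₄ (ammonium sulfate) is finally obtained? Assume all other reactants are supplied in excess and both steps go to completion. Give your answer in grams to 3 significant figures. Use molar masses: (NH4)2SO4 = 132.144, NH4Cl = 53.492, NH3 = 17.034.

217 g

n(NH4Cl) = 176.0 / 53.492 = 3.290 mol.
Step 1 gives a 1:1 ratio of NH4Cl to NH3, so n(NH3) = 3.290 mol.
In step 2 the NH3:(NH4)2SO4 ratio is 2:1, so n((NH4)2SO4) = 1.645 mol.
Mass of (NH4)2SO4 = 1.645 × 132.144 = 217.4 g.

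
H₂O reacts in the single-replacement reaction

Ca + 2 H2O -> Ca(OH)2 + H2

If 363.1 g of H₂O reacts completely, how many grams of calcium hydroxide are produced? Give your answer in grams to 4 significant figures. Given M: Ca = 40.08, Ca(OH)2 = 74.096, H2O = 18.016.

n(H2O) = 363.10 g / 18.016 g/mol = 20.154 mol.
From the equation the H2O:Ca(OH)2 mole ratio is 2:1, so n(Ca(OH)2) = 20.154 × 1/2 = 10.077 mol.
Mass of Ca(OH)2 = 10.077 mol × 74.096 g/mol = 746.68 g.

746.7 g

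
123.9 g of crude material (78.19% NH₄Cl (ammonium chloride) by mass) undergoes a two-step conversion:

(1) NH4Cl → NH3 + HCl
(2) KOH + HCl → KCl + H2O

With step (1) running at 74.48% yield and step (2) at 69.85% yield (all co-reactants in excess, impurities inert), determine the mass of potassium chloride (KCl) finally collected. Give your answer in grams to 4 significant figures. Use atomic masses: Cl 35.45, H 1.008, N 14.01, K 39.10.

70.24 g

Pure NH4Cl = 123.9 × 0.7819 = 96.877 g.
M(NH4Cl) = 14.01 + 4(1.008) + 35.45 = 53.492 g/mol.
M(KCl) = 39.10 + 35.45 = 74.55 g/mol.
n(NH4Cl) = 96.877 / 53.492 = 1.8111 mol.
Step 1 (NH4Cl:HCl = 1:1): theoretical n(HCl) = 1.8111 mol; at 74.48% yield, n(HCl) = 1.3489 mol.
Step 2 (HCl:KCl = 1:1): theoretical n(KCl) = 1.3489 mol, so theoretical mass = 1.3489 × 74.55 = 100.56 g.
At 69.85% yield, actual mass of KCl = 100.56 × 0.6985 = 70.240 g.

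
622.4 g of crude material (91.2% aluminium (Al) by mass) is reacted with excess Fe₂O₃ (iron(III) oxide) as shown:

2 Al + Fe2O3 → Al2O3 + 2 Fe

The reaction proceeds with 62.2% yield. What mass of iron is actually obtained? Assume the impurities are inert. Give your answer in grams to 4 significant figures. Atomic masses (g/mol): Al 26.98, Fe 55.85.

Pure Al available = 622.4 g × 0.912 = 567.63 g.
M(Al) = 26.98 g/mol.
M(Fe) = 55.85 g/mol.
n(Al) = 567.63 g / 26.98 g/mol = 21.039 mol.
From the equation the Al:Fe mole ratio is 2:2, so n(Fe) = 21.039 × 2/2 = 21.039 mol.
Mass of Fe = 21.039 mol × 55.85 g/mol = 1175.0 g.
Actual mass collected = 1175.0 g × 0.622 = 730.86 g.

730.9 g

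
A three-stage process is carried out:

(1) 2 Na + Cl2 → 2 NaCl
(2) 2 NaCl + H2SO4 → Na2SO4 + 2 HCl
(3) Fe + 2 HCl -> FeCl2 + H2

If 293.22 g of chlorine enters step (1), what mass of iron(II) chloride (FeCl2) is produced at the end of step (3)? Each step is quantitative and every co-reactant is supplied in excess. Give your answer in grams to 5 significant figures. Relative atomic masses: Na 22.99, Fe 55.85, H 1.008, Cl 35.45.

524.20 g

M(Cl2) = 2(35.45) = 70.90 g/mol.
M(FeCl2) = 55.85 + 2(35.45) = 126.75 g/mol.
n(Cl2) = 293.22 / 70.90 = 4.13568 mol.
Reaction (1): Cl2→NaCl ratio 1:2 ⇒ n(NaCl) = 8.27137 mol.
Reaction (2): NaCl→HCl ratio 2:2 ⇒ n(HCl) = 8.27137 mol.
Reaction (3): HCl→FeCl2 ratio 2:1 ⇒ n(FeCl2) = 4.13568 mol.
Mass of FeCl2 = 4.13568 × 126.75 = 524.198 g.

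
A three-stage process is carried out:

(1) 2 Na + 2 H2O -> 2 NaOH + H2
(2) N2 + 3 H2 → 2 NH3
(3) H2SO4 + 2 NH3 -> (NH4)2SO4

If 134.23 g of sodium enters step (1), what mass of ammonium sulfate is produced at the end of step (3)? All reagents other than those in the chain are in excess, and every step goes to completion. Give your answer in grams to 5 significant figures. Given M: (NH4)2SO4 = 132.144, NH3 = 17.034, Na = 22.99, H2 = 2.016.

128.59 g

n(Na) = 134.23 / 22.99 = 5.83863 mol.
Reaction (1): Na→H2 ratio 2:1 ⇒ n(H2) = 2.91931 mol.
Reaction (2): H2→NH3 ratio 3:2 ⇒ n(NH3) = 1.94621 mol.
Reaction (3): NH3→(NH4)2SO4 ratio 2:1 ⇒ n((NH4)2SO4) = 0.973104 mol.
Mass of (NH4)2SO4 = 0.973104 × 132.144 = 128.590 g.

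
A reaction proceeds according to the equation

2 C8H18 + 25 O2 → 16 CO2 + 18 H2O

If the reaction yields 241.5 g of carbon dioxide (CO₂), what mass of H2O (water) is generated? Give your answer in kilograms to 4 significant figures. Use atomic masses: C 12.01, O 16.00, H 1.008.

0.1112 kg

M(CO2) = 12.01 + 2(16.00) = 44.01 g/mol.
M(H2O) = 2(1.008) + 16.00 = 18.016 g/mol.
n(CO2) = 241.50 g / 44.01 g/mol = 5.4874 mol.
From the equation the CO2:H2O mole ratio is 16:18, so n(H2O) = 5.4874 × 18/16 = 6.1733 mol.
Mass of H2O = 6.1733 mol × 18.016 g/mol = 111.22 g.
Converting to kg: 111.22 g = 0.1112 kg.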